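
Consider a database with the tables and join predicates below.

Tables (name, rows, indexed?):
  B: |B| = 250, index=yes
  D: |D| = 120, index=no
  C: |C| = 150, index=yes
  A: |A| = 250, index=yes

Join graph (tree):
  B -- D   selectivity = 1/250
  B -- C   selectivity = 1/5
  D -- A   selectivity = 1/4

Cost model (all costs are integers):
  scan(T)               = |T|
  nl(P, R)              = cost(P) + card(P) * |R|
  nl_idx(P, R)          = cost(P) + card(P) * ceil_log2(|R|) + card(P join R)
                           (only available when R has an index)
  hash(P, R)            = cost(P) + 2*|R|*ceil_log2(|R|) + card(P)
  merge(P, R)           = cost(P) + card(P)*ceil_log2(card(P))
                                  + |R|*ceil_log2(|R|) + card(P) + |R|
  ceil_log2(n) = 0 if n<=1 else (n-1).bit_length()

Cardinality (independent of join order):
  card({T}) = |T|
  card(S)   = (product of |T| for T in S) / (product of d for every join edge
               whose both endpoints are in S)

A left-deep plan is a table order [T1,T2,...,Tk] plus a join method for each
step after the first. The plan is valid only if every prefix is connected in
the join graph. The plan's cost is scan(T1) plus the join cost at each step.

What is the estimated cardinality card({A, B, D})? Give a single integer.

Tables in S: A(250), B(250), D(120)
Edges inside S: B-D(d=250), D-A(d=4)
numerator = 250 * 250 * 120 = 7500000
denominator = 250 * 4 = 1000
card(S) = 7500000 / 1000 = 7500

7500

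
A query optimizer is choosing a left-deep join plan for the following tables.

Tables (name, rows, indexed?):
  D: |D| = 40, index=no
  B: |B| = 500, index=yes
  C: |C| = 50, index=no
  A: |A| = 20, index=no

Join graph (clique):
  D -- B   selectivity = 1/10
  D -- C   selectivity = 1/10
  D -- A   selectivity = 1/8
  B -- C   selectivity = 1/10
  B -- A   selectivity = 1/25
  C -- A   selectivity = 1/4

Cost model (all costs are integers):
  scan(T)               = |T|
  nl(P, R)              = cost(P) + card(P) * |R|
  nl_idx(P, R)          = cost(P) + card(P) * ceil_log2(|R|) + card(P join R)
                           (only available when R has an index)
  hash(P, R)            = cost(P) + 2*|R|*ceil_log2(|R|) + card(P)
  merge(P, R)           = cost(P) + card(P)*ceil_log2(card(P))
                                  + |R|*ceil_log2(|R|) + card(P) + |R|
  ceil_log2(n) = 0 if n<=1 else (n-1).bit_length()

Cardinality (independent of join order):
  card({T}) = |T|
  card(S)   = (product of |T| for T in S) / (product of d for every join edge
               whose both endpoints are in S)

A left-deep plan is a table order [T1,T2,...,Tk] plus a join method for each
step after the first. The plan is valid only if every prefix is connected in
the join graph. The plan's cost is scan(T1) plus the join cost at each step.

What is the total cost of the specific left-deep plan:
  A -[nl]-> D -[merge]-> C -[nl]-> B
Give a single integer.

step 1: scan A: cost=20, card=20
step 2: join D via nl
    card(P join D) = 20*40/(8) = 100
    cost = 20 + 20*40 = 820
step 3: join C via merge
    card(P join C) = 100*50/(10*4) = 125
    cost = 820 + 100*7 + 50*6 + 100 + 50 = 1970
step 4: join B via nl
    card(P join B) = 125*500/(10*10*25) = 25
    cost = 1970 + 125*500 = 64470

64470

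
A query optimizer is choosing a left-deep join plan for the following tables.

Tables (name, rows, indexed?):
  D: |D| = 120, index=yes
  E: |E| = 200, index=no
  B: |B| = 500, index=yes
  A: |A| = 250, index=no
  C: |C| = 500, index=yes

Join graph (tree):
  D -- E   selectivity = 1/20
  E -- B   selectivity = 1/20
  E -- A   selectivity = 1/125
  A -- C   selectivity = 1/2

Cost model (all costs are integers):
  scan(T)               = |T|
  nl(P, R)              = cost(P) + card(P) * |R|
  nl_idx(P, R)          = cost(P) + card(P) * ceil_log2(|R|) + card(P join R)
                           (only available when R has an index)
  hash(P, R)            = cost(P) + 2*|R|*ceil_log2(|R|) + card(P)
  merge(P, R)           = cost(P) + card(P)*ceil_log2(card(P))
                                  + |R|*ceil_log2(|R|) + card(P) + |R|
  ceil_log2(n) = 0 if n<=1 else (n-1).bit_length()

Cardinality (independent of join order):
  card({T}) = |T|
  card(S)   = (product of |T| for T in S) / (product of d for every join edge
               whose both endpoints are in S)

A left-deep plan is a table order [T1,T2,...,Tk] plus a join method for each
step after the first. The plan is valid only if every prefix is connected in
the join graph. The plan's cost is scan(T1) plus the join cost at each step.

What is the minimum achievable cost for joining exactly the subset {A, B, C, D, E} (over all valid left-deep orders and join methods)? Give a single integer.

Selinger DP over subsets of {A,B,C,D,E}:
  {D}: scan cost=120, card=120
  {E}: scan cost=200, card=200
  {B}: scan cost=500, card=500
  {A}: scan cost=250, card=250
  {C}: scan cost=500, card=500
  {DE}: card=1200; try (D,hash)→2080, (D,nl_idx)→2800, (E,merge)→2880, (D,merge)→2960, (E,hash)→3440, (E,nl)→24120 …(+1); best=2080 via (D,hash)
  {BE}: card=5000; try (E,hash)→4200, (B,merge)→7000, (B,nl_idx)→7000, (E,merge)→7300, (B,hash)→9400, (B,nl)→100200 …(+1); best=4200 via (E,hash)
  {AE}: card=400; try (E,hash)→3700, (A,merge)→4250, (E,merge)→4300, (A,hash)→4400, (A,nl)→50200, (E,nl)→50250; best=3700 via (E,hash)
  {AC}: card=62500; try (A,hash)→5000, (C,merge)→7500, (A,merge)→7750, (C,hash)→9500, (C,nl_idx)→65000, (C,nl)→125250 …(+1); best=5000 via (A,hash)
  {BDE}: card=30000; try (D,hash)→10880, (B,hash)→12280, (B,merge)→21480, (B,nl_idx)→42880, (D,nl_idx)→69200, (D,merge)→75160 …(+2); best=10880 via (D,hash)
  {ADE}: card=2400; try (D,hash)→5780, (A,hash)→7280, (D,merge)→8660, (D,nl_idx)→8900, (A,merge)→18730, (D,nl)→51700 …(+1); best=5780 via (D,hash)
  {ABE}: card=10000; try (B,merge)→12700, (B,hash)→13100, (A,hash)→13200, (B,nl_idx)→17300, (A,merge)→76450, (B,nl)→203700 …(+1); best=12700 via (B,merge)
  {ACE}: card=100000; try (C,merge)→12700, (C,hash)→13100, (E,hash)→70700, (C,nl_idx)→107300, (C,nl)→203700, (E,merge)→1069300 …(+1); best=12700 via (C,merge)
  {ABDE}: card=60000; try (B,hash)→17180, (D,hash)→24380, (B,merge)→41980, (A,hash)→44880, (B,nl_idx)→87380, (D,nl_idx)→142700 …(+5); best=17180 via (B,hash)
  {ACDE}: card=600000; try (C,hash)→17180, (C,merge)→41980, (D,hash)→114380, (C,nl_idx)→627380, (C,nl)→1205780, (D,nl_idx)→1312700 …(+2); best=17180 via (C,hash)
  {ABCE}: card=2500000; try (C,hash)→31700, (B,hash)→121700, (C,merge)→167700, (B,merge)→1817700, (C,nl_idx)→2602700, (B,nl_idx)→3412700 …(+2); best=31700 via (C,hash)
  {ABCDE}: card=15000000; try (C,hash)→86180, (B,hash)→626180, (C,merge)→1042180, (D,hash)→2533380, (B,merge)→12622180, (C,nl_idx)→15557180 …(+6); best=86180 via (C,hash)

86180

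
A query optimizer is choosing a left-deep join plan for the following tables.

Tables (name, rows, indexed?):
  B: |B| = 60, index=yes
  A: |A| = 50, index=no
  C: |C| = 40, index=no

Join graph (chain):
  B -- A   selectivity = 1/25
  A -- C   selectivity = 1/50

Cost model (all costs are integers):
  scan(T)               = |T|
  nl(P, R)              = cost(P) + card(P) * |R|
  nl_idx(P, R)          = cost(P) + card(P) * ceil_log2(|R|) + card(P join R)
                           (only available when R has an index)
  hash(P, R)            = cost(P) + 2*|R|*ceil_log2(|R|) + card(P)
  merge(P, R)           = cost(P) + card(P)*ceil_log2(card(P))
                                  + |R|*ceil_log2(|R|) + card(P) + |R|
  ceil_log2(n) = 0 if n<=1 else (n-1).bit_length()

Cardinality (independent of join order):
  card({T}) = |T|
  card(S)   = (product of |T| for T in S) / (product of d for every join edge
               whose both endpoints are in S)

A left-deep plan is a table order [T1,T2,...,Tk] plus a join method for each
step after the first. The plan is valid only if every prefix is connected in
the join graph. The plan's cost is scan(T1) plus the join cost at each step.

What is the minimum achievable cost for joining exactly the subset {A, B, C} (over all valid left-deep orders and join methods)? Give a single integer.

Selinger DP over subsets of {A,B,C}:
  {B}: scan cost=60, card=60
  {A}: scan cost=50, card=50
  {C}: scan cost=40, card=40
  {AB}: card=120; try (B,nl_idx)→470, (A,hash)→720, (B,hash)→820, (B,merge)→820, (A,merge)→830, (B,nl)→3050 …(+1); best=470 via (B,nl_idx)
  {AC}: card=40; try (C,hash)→580, (A,merge)→670, (C,merge)→680, (A,hash)→680, (A,nl)→2040, (C,nl)→2050; best=580 via (C,hash)
  {ABC}: card=96; try (B,nl_idx)→916, (C,hash)→1070, (B,merge)→1280, (B,hash)→1340, (C,merge)→1710, (B,nl)→2980 …(+1); best=916 via (B,nl_idx)

916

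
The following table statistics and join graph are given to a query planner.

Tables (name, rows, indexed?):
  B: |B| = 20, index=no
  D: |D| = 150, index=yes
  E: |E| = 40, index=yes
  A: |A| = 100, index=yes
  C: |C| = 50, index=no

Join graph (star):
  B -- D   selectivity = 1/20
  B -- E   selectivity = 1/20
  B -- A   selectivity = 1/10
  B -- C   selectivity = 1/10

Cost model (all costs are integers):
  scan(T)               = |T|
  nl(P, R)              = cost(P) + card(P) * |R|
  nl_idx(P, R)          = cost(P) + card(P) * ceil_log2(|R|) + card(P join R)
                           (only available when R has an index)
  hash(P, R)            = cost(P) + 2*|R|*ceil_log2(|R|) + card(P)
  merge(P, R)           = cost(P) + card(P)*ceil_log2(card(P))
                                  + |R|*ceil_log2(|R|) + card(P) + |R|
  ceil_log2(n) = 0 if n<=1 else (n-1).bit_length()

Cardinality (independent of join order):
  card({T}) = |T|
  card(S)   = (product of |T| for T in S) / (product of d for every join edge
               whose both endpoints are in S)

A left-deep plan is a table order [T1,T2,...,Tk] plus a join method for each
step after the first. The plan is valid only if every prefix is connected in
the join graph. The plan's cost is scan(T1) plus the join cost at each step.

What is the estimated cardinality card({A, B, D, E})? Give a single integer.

Tables in S: A(100), B(20), D(150), E(40)
Edges inside S: B-D(d=20), B-E(d=20), B-A(d=10)
numerator = 100 * 20 * 150 * 40 = 12000000
denominator = 20 * 20 * 10 = 4000
card(S) = 12000000 / 4000 = 3000

3000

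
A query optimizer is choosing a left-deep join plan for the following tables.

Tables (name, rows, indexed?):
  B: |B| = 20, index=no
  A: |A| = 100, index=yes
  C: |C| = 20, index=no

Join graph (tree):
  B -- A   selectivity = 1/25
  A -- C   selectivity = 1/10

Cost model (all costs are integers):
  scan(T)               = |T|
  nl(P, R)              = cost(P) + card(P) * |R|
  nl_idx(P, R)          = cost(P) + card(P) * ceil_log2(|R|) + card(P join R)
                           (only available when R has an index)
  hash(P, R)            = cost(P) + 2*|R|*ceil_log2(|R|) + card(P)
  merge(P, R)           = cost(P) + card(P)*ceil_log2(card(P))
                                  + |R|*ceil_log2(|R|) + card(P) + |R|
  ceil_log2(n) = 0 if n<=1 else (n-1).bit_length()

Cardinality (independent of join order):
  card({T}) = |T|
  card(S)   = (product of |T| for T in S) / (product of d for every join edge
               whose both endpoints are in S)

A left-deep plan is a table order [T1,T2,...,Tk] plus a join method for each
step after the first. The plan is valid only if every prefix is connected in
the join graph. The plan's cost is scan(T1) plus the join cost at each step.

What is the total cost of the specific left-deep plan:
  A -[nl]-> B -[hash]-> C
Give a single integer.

2380

step 1: scan A: cost=100, card=100
step 2: join B via nl
    card(P join B) = 100*20/(25) = 80
    cost = 100 + 100*20 = 2100
step 3: join C via hash
    card(P join C) = 80*20/(10) = 160
    cost = 2100 + 2*20*5 + 80 = 2380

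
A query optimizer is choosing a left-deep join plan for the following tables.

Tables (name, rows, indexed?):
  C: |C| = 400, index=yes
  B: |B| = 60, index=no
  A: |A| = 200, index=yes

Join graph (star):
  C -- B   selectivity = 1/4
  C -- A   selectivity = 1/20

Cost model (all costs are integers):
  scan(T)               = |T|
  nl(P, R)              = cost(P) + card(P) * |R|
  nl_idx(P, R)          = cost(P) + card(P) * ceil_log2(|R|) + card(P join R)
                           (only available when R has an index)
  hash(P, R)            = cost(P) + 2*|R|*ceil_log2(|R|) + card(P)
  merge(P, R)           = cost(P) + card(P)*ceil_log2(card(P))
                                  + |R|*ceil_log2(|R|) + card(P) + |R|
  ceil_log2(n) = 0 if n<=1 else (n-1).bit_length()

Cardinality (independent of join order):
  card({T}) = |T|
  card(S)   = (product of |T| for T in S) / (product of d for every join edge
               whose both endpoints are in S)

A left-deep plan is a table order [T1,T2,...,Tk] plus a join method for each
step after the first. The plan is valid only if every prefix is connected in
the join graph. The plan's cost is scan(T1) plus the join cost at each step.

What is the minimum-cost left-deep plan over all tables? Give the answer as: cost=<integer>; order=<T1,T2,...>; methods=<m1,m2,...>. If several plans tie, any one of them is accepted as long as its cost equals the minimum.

Selinger DP (subsets sized 1..n):
  {C}: scan cost=400, card=400
  {B}: scan cost=60, card=60
  {A}: scan cost=200, card=200
  {BC}: card=6000; try (B,hash)→1520, (C,merge)→4480, (B,merge)→4820, (C,nl_idx)→6600, (C,hash)→7320, (C,nl)→24060 …(+1); best=1520 via (B,hash)
  {AC}: card=4000; try (A,hash)→4000, (C,merge)→6000, (C,nl_idx)→6000, (A,merge)→6200, (C,hash)→7600, (A,nl_idx)→7600 …(+2); best=4000 via (A,hash)
  {ABC}: card=60000; try (B,hash)→8720, (A,hash)→10720, (B,merge)→56420, (A,merge)→87320, (A,nl_idx)→109520, (B,nl)→244000 …(+1); best=8720 via (B,hash)

cost=8720; order=C,A,B; methods=hash,hash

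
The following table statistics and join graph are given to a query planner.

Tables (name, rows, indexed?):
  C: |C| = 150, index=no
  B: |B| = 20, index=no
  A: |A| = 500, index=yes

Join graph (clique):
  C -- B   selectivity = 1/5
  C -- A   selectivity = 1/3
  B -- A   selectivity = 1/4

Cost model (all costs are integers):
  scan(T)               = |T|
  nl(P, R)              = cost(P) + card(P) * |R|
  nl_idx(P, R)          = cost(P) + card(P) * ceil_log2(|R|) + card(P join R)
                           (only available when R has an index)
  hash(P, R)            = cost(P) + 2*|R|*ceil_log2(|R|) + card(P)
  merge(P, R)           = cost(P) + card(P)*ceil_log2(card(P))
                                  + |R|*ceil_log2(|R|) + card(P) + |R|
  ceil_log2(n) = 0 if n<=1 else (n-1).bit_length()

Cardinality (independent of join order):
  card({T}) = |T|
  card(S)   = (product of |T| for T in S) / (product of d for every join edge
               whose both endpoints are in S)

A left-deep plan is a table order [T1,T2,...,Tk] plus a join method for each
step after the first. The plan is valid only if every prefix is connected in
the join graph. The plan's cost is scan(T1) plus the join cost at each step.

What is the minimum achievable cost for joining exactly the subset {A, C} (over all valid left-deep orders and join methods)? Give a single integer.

3400

Selinger DP over subsets of {A,C}:
  {C}: scan cost=150, card=150
  {A}: scan cost=500, card=500
  {AC}: card=25000; try (C,hash)→3400, (A,merge)→6500, (C,merge)→6850, (A,hash)→9300, (A,nl_idx)→26500, (A,nl)→75150 …(+1); best=3400 via (C,hash)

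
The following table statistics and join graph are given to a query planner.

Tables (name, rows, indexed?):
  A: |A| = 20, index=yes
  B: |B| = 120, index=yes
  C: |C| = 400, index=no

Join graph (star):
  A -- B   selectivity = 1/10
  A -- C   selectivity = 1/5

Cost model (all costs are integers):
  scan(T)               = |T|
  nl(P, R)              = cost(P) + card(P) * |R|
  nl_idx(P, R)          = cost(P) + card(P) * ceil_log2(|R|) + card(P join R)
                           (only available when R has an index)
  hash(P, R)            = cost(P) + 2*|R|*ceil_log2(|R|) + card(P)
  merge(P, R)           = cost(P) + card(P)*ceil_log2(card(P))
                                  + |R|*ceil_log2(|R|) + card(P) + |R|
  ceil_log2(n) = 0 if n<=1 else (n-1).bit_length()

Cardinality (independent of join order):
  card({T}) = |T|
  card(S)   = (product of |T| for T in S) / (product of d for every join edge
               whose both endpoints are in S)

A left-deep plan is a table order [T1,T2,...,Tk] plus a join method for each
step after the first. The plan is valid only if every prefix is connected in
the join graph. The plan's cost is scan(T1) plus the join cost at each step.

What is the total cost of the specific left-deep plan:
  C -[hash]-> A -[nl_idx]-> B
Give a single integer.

step 1: scan C: cost=400, card=400
step 2: join A via hash
    card(P join A) = 400*20/(5) = 1600
    cost = 400 + 2*20*5 + 400 = 1000
step 3: join B via nl_idx
    card(P join B) = 1600*120/(10) = 19200
    cost = 1000 + 1600*7 + 19200 = 31400

31400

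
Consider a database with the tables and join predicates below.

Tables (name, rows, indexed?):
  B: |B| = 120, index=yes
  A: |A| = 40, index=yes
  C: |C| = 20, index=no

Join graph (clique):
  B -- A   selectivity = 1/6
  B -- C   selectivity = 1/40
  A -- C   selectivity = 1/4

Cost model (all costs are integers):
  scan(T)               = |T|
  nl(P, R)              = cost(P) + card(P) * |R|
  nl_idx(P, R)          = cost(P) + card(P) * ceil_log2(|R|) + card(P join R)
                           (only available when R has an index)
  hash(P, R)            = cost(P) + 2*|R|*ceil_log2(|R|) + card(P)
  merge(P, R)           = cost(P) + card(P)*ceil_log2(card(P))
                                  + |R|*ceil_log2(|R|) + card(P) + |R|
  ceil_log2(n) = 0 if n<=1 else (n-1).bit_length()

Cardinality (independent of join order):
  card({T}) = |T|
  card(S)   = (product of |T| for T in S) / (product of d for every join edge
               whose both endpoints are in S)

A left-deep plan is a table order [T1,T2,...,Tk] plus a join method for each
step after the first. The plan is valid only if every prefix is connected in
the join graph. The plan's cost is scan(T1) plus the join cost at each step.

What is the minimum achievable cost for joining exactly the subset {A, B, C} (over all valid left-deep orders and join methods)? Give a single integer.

680

Selinger DP over subsets of {A,B,C}:
  {B}: scan cost=120, card=120
  {A}: scan cost=40, card=40
  {C}: scan cost=20, card=20
  {AB}: card=800; try (A,hash)→720, (B,nl_idx)→1120, (B,merge)→1280, (A,merge)→1360, (A,nl_idx)→1640, (B,hash)→1760 …(+2); best=720 via (A,hash)
  {BC}: card=60; try (B,nl_idx)→220, (C,hash)→440, (B,merge)→1100, (C,merge)→1200, (B,hash)→1720, (B,nl)→2420 …(+1); best=220 via (B,nl_idx)
  {AC}: card=200; try (C,hash)→280, (A,nl_idx)→340, (A,merge)→420, (C,merge)→440, (A,hash)→520, (A,nl)→820 …(+1); best=280 via (C,hash)
  {ABC}: card=100; try (A,nl_idx)→680, (A,hash)→760, (A,merge)→920, (C,hash)→1720, (B,nl_idx)→1780, (B,hash)→2160 …(+5); best=680 via (A,nl_idx)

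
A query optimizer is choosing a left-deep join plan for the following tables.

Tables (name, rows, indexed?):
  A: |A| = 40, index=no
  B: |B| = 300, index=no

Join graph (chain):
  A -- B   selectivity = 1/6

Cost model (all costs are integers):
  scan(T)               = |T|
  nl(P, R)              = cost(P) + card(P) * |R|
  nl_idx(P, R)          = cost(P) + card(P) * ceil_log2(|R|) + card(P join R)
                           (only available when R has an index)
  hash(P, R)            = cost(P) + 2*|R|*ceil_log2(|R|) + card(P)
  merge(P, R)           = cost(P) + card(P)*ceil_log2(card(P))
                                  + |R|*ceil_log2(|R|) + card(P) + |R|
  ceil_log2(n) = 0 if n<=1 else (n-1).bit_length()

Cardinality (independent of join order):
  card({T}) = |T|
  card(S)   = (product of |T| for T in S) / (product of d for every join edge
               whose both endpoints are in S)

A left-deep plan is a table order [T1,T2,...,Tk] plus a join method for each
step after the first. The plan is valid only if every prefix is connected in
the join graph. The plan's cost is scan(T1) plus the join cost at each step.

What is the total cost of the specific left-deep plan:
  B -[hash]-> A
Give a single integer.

step 1: scan B: cost=300, card=300
step 2: join A via hash
    card(P join A) = 300*40/(6) = 2000
    cost = 300 + 2*40*6 + 300 = 1080

1080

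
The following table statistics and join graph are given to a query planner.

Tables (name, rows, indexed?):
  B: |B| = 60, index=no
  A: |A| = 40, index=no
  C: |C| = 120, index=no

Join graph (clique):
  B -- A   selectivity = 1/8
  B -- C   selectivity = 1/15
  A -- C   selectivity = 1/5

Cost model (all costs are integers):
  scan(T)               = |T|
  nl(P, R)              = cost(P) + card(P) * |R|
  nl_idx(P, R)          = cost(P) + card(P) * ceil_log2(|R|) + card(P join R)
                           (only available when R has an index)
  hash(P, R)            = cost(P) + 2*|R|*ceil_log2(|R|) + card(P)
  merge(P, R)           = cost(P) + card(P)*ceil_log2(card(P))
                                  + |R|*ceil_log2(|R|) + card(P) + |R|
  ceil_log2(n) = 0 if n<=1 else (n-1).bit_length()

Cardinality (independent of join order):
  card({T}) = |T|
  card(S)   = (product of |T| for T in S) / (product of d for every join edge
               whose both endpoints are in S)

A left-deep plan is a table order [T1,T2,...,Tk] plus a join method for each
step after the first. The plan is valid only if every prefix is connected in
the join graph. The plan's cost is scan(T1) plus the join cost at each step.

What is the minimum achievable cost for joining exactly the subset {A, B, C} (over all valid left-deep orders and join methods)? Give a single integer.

Selinger DP over subsets of {A,B,C}:
  {B}: scan cost=60, card=60
  {A}: scan cost=40, card=40
  {C}: scan cost=120, card=120
  {AB}: card=300; try (A,hash)→600, (B,merge)→740, (A,merge)→760, (B,hash)→800, (B,nl)→2440, (A,nl)→2460; best=600 via (A,hash)
  {BC}: card=480; try (B,hash)→960, (C,merge)→1440, (B,merge)→1500, (C,hash)→1800, (C,nl)→7260, (B,nl)→7320; best=960 via (B,hash)
  {AC}: card=960; try (A,hash)→720, (C,merge)→1280, (A,merge)→1360, (C,hash)→1760, (C,nl)→4840, (A,nl)→4920; best=720 via (A,hash)
  {ABC}: card=480; try (A,hash)→1920, (B,hash)→2400, (C,hash)→2580, (C,merge)→4560, (A,merge)→6040, (B,merge)→11700 …(+3); best=1920 via (A,hash)

1920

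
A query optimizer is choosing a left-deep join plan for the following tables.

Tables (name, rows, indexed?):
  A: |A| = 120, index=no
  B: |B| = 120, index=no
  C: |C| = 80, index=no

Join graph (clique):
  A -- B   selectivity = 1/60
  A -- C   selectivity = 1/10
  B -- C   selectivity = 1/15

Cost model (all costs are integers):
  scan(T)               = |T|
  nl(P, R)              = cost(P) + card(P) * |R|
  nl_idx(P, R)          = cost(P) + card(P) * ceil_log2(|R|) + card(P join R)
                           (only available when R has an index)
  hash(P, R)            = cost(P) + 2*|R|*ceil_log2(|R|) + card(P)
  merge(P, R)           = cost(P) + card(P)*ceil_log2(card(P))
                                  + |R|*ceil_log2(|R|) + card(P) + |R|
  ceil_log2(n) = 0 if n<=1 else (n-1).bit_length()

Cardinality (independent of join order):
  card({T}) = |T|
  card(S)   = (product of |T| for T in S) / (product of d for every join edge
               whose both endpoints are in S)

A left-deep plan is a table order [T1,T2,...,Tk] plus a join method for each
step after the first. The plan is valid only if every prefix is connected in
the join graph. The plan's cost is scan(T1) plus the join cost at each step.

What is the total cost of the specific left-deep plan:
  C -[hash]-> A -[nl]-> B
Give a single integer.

step 1: scan C: cost=80, card=80
step 2: join A via hash
    card(P join A) = 80*120/(10) = 960
    cost = 80 + 2*120*7 + 80 = 1840
step 3: join B via nl
    card(P join B) = 960*120/(60*15) = 128
    cost = 1840 + 960*120 = 117040

117040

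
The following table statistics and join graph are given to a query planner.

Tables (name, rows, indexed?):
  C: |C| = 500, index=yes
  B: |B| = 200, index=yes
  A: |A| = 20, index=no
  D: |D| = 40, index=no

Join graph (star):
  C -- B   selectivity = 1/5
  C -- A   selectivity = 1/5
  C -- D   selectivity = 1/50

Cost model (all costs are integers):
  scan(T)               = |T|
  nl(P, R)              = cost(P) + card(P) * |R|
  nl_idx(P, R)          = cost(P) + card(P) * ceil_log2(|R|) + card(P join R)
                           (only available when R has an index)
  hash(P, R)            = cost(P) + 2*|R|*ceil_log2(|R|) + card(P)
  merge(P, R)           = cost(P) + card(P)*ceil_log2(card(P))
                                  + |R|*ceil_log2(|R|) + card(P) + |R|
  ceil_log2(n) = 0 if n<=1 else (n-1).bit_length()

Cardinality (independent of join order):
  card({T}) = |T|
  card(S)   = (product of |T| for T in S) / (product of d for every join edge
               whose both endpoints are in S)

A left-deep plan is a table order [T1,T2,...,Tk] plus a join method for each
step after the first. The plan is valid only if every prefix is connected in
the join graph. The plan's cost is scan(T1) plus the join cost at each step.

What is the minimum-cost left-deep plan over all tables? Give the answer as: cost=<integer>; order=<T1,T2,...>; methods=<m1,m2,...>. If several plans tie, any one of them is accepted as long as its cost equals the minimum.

cost=6200; order=D,C,A,B; methods=nl_idx,hash,hash

Selinger DP (subsets sized 1..n):
  {C}: scan cost=500, card=500
  {B}: scan cost=200, card=200
  {A}: scan cost=20, card=20
  {D}: scan cost=40, card=40
  {BC}: card=20000; try (B,hash)→4200, (C,merge)→7000, (B,merge)→7300, (C,hash)→9400, (C,nl_idx)→22000, (B,nl_idx)→24500 …(+2); best=4200 via (B,hash)
  {AC}: card=2000; try (A,hash)→1200, (C,nl_idx)→2200, (C,merge)→5140, (A,merge)→5620, (C,hash)→9040, (C,nl)→10020 …(+1); best=1200 via (A,hash)
  {CD}: card=400; try (C,nl_idx)→800, (D,hash)→1480, (C,merge)→5320, (D,merge)→5780, (C,hash)→9080, (C,nl)→20040 …(+1); best=800 via (C,nl_idx)
  {ABC}: card=80000; try (B,hash)→6400, (A,hash)→24400, (B,merge)→27000, (B,nl_idx)→97200, (A,merge)→324320, (B,nl)→401200 …(+1); best=6400 via (B,hash)
  {BCD}: card=16000; try (B,hash)→4400, (B,merge)→6600, (B,nl_idx)→20000, (D,hash)→24680, (B,nl)→80800, (D,merge)→324480 …(+1); best=4400 via (B,hash)
  {ACD}: card=1600; try (A,hash)→1400, (D,hash)→3680, (A,merge)→4920, (A,nl)→8800, (D,merge)→25480, (D,nl)→81200; best=1400 via (A,hash)
  {ABCD}: card=64000; try (B,hash)→6200, (A,hash)→20600, (B,merge)→22400, (B,nl_idx)→78200, (D,hash)→86880, (A,merge)→244520 …(+4); best=6200 via (B,hash)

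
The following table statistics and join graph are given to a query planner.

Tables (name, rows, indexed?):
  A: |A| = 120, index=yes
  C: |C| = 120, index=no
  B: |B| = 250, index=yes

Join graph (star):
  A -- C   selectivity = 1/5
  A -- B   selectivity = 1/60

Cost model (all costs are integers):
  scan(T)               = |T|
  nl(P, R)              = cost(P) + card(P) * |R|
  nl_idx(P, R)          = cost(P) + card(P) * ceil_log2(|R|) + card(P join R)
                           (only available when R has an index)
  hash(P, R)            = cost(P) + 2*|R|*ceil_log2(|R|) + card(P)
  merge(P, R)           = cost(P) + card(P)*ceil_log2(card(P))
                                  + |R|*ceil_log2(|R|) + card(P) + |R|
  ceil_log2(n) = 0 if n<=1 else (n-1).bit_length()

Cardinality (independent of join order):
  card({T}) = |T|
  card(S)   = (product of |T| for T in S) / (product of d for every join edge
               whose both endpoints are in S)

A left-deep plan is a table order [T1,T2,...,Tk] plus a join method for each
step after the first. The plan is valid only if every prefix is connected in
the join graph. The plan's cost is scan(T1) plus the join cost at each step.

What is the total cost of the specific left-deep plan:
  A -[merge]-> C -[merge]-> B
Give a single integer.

step 1: scan A: cost=120, card=120
step 2: join C via merge
    card(P join C) = 120*120/(5) = 2880
    cost = 120 + 120*7 + 120*7 + 120 + 120 = 2040
step 3: join B via merge
    card(P join B) = 2880*250/(60) = 12000
    cost = 2040 + 2880*12 + 250*8 + 2880 + 250 = 41730

41730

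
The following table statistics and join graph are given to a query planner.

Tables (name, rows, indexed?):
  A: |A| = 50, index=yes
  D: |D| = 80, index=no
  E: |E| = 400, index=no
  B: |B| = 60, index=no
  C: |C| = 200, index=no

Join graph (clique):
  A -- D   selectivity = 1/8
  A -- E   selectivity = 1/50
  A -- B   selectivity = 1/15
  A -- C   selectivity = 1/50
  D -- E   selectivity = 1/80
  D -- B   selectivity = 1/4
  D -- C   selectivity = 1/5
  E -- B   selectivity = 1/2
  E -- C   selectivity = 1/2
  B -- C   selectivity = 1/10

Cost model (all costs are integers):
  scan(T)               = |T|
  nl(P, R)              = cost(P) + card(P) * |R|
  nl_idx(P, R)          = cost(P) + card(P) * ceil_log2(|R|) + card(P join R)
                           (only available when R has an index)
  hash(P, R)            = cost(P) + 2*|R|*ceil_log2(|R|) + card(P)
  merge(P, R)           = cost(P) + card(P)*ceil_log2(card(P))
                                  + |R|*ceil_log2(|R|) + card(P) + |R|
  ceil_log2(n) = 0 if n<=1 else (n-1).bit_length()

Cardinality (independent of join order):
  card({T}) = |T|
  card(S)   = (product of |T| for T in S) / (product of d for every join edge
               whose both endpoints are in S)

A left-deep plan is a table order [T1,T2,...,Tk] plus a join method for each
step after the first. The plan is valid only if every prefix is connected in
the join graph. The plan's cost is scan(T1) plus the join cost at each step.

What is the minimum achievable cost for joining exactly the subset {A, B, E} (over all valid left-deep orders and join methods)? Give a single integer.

Selinger DP over subsets of {A,B,E}:
  {A}: scan cost=50, card=50
  {E}: scan cost=400, card=400
  {B}: scan cost=60, card=60
  {AE}: card=400; try (A,hash)→1400, (A,nl_idx)→3200, (E,merge)→4400, (A,merge)→4750, (E,hash)→7300, (E,nl)→20050 …(+1); best=1400 via (A,hash)
  {AB}: card=200; try (A,nl_idx)→620, (A,hash)→720, (B,hash)→820, (B,merge)→820, (A,merge)→830, (B,nl)→3050 …(+1); best=620 via (A,nl_idx)
  {BE}: card=12000; try (B,hash)→1520, (E,merge)→4480, (B,merge)→4820, (E,hash)→7320, (E,nl)→24060, (B,nl)→24400; best=1520 via (B,hash)
  {ABE}: card=800; try (B,hash)→2520, (B,merge)→5820, (E,merge)→6420, (E,hash)→8020, (A,hash)→14120, (B,nl)→25400 …(+4); best=2520 via (B,hash)

2520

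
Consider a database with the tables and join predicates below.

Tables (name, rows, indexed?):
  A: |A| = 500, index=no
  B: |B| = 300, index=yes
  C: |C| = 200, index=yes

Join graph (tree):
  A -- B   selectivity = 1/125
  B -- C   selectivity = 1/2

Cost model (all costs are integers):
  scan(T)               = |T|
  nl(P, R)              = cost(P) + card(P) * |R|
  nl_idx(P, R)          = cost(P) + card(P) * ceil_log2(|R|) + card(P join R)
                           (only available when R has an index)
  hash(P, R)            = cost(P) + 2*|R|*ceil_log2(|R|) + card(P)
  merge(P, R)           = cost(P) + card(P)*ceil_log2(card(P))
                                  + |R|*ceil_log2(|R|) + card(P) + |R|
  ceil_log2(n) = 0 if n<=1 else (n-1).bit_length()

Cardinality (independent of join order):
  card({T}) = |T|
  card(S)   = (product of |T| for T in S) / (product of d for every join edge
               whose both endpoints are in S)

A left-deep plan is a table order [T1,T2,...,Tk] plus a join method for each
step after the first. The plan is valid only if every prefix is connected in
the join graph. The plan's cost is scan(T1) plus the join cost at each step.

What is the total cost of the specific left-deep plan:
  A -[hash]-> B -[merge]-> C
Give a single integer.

22600

step 1: scan A: cost=500, card=500
step 2: join B via hash
    card(P join B) = 500*300/(125) = 1200
    cost = 500 + 2*300*9 + 500 = 6400
step 3: join C via merge
    card(P join C) = 1200*200/(2) = 120000
    cost = 6400 + 1200*11 + 200*8 + 1200 + 200 = 22600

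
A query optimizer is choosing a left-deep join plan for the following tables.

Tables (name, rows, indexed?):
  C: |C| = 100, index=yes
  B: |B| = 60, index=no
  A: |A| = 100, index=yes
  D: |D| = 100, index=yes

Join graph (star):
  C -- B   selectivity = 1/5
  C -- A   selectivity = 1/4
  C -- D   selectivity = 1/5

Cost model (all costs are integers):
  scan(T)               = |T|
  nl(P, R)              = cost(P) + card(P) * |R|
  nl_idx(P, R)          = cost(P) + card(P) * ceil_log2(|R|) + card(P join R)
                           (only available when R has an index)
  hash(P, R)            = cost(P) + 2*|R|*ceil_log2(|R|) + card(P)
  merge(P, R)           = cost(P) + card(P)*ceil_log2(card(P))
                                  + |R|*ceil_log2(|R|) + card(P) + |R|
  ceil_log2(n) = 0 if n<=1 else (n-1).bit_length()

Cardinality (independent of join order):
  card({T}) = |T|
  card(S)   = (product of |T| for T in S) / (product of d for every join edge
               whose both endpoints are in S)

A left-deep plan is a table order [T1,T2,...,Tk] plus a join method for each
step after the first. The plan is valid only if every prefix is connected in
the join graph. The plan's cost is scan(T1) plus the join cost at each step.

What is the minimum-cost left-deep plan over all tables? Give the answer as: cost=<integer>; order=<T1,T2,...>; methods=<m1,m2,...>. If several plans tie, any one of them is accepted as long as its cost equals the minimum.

Selinger DP (subsets sized 1..n):
  {C}: scan cost=100, card=100
  {B}: scan cost=60, card=60
  {A}: scan cost=100, card=100
  {D}: scan cost=100, card=100
  {BC}: card=1200; try (B,hash)→920, (C,merge)→1280, (B,merge)→1320, (C,hash)→1520, (C,nl_idx)→1680, (C,nl)→6060 …(+1); best=920 via (B,hash)
  {AC}: card=2500; try (C,hash)→1600, (A,hash)→1600, (C,merge)→1700, (A,merge)→1700, (C,nl_idx)→3300, (A,nl_idx)→3300 …(+2); best=1600 via (C,hash)
  {CD}: card=2000; try (D,hash)→1600, (C,hash)→1600, (D,merge)→1700, (C,merge)→1700, (D,nl_idx)→2800, (C,nl_idx)→2800 …(+2); best=1600 via (D,hash)
  {ABC}: card=30000; try (A,hash)→3520, (B,hash)→4820, (A,merge)→16120, (B,merge)→34520, (A,nl_idx)→39320, (A,nl)→120920 …(+1); best=3520 via (A,hash)
  {BCD}: card=24000; try (D,hash)→3520, (B,hash)→4320, (D,merge)→16120, (B,merge)→26020, (D,nl_idx)→33320, (D,nl)→120920 …(+1); best=3520 via (D,hash)
  {ACD}: card=50000; try (A,hash)→5000, (D,hash)→5500, (A,merge)→26400, (D,merge)→34900, (A,nl_idx)→65600, (D,nl_idx)→69100 …(+2); best=5000 via (A,hash)
  {ABCD}: card=600000; try (A,hash)→28920, (D,hash)→34920, (B,hash)→55720, (A,merge)→388320, (D,merge)→484320, (A,nl_idx)→771520 …(+5); best=28920 via (A,hash)

cost=28920; order=C,B,D,A; methods=hash,hash,hash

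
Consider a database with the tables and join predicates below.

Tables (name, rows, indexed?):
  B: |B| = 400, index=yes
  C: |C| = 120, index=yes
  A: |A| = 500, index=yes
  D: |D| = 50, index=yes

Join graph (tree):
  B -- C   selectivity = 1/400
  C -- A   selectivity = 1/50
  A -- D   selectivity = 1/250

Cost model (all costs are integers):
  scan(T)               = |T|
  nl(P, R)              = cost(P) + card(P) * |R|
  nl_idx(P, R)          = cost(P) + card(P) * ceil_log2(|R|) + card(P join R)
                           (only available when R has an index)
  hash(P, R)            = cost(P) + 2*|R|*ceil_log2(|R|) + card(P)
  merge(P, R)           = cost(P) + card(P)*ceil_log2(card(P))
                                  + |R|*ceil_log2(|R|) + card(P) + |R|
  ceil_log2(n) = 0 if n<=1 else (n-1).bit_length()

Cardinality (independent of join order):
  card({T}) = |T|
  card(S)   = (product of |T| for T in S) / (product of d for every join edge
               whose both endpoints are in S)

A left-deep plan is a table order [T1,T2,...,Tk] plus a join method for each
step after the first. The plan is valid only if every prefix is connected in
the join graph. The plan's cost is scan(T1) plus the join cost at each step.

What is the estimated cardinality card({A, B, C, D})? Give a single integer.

Tables in S: A(500), B(400), C(120), D(50)
Edges inside S: B-C(d=400), C-A(d=50), A-D(d=250)
numerator = 500 * 400 * 120 * 50 = 1200000000
denominator = 400 * 50 * 250 = 5000000
card(S) = 1200000000 / 5000000 = 240

240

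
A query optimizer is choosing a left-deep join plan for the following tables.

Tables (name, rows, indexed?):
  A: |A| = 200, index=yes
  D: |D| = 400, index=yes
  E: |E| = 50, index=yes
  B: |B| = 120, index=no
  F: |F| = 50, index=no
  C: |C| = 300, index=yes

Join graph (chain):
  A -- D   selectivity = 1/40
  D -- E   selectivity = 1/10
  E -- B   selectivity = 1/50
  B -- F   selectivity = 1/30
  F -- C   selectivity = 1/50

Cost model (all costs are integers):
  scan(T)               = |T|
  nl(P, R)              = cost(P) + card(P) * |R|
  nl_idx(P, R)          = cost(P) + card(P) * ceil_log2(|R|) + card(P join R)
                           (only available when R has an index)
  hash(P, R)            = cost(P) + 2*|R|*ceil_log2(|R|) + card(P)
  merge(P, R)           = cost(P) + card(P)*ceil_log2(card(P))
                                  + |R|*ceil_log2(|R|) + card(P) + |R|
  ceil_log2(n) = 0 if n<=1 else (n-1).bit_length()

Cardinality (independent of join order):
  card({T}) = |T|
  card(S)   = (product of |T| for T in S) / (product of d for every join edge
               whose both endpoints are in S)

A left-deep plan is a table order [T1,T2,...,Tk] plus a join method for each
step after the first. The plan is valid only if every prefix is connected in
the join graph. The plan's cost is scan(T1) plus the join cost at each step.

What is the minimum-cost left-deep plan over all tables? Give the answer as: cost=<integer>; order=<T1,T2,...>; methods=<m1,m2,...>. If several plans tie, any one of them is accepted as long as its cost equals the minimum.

Selinger DP (subsets sized 1..n):
  {A}: scan cost=200, card=200
  {D}: scan cost=400, card=400
  {E}: scan cost=50, card=50
  {B}: scan cost=120, card=120
  {F}: scan cost=50, card=50
  {C}: scan cost=300, card=300
  {AD}: card=2000; try (D,nl_idx)→4000, (A,hash)→4000, (A,nl_idx)→5600, (D,merge)→6000, (A,merge)→6200, (D,hash)→7600 …(+2); best=4000 via (D,nl_idx)
  {DE}: card=2000; try (E,hash)→1400, (D,nl_idx)→2500, (D,merge)→4400, (E,merge)→4750, (E,nl_idx)→4800, (D,hash)→7300 …(+2); best=1400 via (E,hash)
  {BE}: card=120; try (E,hash)→840, (E,nl_idx)→960, (B,merge)→1360, (E,merge)→1430, (B,hash)→1780, (B,nl)→6050 …(+1); best=840 via (E,hash)
  {BF}: card=200; try (F,hash)→840, (B,merge)→1360, (F,merge)→1430, (B,hash)→1780, (B,nl)→6050, (F,nl)→6120; best=840 via (F,hash)
  {CF}: card=300; try (C,nl_idx)→800, (F,hash)→1200, (C,merge)→3400, (F,merge)→3650, (C,hash)→5500, (C,nl)→15050 …(+1); best=800 via (C,nl_idx)
  {ADE}: card=10000; try (E,hash)→6600, (A,hash)→6600, (E,nl_idx)→26000, (A,merge)→27200, (A,nl_idx)→27400, (E,merge)→28350 …(+2); best=6600 via (E,hash)
  {BDE}: card=4800; try (B,hash)→5080, (D,merge)→5800, (D,nl_idx)→6720, (D,hash)→8160, (B,merge)→26360, (D,nl)→48840 …(+1); best=5080 via (B,hash)
  {BEF}: card=200; try (F,hash)→1560, (E,hash)→1640, (F,merge)→2150, (E,nl_idx)→2240, (E,merge)→2990, (F,nl)→6840 …(+1); best=1560 via (F,hash)
  {BCF}: card=1200; try (B,hash)→2780, (C,nl_idx)→3840, (B,merge)→4760, (C,merge)→5640, (C,hash)→6440, (B,nl)→36800 …(+1); best=2780 via (B,hash)
  {ABDE}: card=24000; try (A,hash)→13080, (B,hash)→18280, (A,nl_idx)→67480, (A,merge)→74080, (B,merge)→157560, (A,nl)→965080 …(+1); best=13080 via (A,hash)
  {BDEF}: card=8000; try (D,merge)→7360, (D,hash)→8960, (F,hash)→10480, (D,nl_idx)→11360, (F,merge)→72630, (D,nl)→81560 …(+1); best=7360 via (D,merge)
  {BCEF}: card=1200; try (C,nl_idx)→4560, (E,hash)→4580, (C,merge)→6360, (C,hash)→7160, (E,nl_idx)→11180, (E,merge)→17530 …(+2); best=4560 via (C,nl_idx)
  {ABDEF}: card=40000; try (A,hash)→18560, (F,hash)→37680, (A,nl_idx)→111360, (A,merge)→121160, (F,merge)→397430, (F,nl)→1213080 …(+1); best=18560 via (A,hash)
  {BCDEF}: card=48000; try (D,hash)→12960, (C,hash)→20760, (D,merge)→22960, (D,nl_idx)→63360, (C,merge)→122360, (C,nl_idx)→127360 …(+2); best=12960 via (D,hash)
  {ABCDEF}: card=240000; try (C,hash)→63960, (A,hash)→64160, (C,nl_idx)→618560, (A,nl_idx)→636960, (C,merge)→701560, (A,merge)→830760 …(+2); best=63960 via (C,hash)

cost=63960; order=B,E,F,D,A,C; methods=hash,hash,merge,hash,hash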